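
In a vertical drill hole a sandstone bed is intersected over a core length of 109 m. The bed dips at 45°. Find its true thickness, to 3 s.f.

77.1 m

True thickness t = h · cos(dip) = 109 × cos 45°
t = 109 × 0.7071 = 77.075 m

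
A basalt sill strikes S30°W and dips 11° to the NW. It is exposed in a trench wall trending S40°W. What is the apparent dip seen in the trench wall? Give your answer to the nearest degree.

Angle between strike (S30°W) and section (S40°W): β = 10°.
tan(apparent dip) = tan 11° · sin 10° = 0.0338
α = arctan(0.0338) = 1.93°

2°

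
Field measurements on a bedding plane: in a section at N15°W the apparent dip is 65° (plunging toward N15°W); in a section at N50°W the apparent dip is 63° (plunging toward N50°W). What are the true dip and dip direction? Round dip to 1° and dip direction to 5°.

The two traces are lines in the plane: v₁ = (sin 345°·cos 65°, cos 345°·cos 65°, −sin 65°), v₂ = (sin 310°·cos 63°, cos 310°·cos 63°, −sin 63°).
The plane normal is n = v₁ × v₂ ∝ (-0.099, 0.218, 0.110).
tan δ = √(n_x²+n_y²)/n_z = 0.239/0.110, so δ = 65.3°.
Dip direction = atan2(-0.099, 0.218) = 335° (azimuth of n's horizontal projection).

true dip 65°, dip direction 335°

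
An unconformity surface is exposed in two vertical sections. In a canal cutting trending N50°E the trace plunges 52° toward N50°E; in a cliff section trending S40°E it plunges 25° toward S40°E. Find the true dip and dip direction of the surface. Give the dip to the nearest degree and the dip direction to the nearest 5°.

true dip 54°, dip direction 070°

The two traces are lines in the plane: v₁ = (sin 50°·cos 52°, cos 50°·cos 52°, −sin 52°), v₂ = (sin 140°·cos 25°, cos 140°·cos 25°, −sin 25°).
The plane normal is n = v₁ × v₂ ∝ (0.714, 0.260, 0.558).
True dip = arccos(n_z / |n|) = arccos(0.5918) = 53.7°.
The horizontal component of n points toward azimuth atan2(n_x, n_y) = 70°, the dip direction.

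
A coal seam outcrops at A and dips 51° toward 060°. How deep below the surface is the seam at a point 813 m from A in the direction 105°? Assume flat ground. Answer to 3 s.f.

The hole lies 45° from the dip direction, so the down-dip offset is 813 × cos 45° = 574.88 m.
Depth = down-dip offset × tan(dip) = 574.88 × tan 51° = 574.88 × 1.2349
Depth = 709.91 m

710 m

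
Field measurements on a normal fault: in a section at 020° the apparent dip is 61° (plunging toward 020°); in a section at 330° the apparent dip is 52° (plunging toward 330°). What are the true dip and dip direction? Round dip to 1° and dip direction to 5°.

true dip 61°, dip direction 015°

The two traces are lines in the plane: v₁ = (sin 20°·cos 61°, cos 20°·cos 61°, −sin 61°), v₂ = (sin 330°·cos 52°, cos 330°·cos 52°, −sin 52°).
Cross product v₁ × v₂ gives the pole to the plane: n ∝ (0.107, 0.400, 0.229).
Dip δ = arctan(|n_h|/n_z) = arctan(0.414/0.229) = 61.1°.
Dip direction = azimuth of (n_x, n_y) = atan2(0.107, 0.400) = 15°.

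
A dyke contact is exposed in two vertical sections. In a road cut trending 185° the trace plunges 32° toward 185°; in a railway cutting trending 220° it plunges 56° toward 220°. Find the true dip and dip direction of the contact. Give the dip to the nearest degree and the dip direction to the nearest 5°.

true dip 61°, dip direction 255°

Each apparent-dip line lies in the plane. As unit vectors (x east, y north, z up), v₁ plunges 32°→185° and v₂ plunges 56°→220°.
The plane normal is n = v₁ × v₂ ∝ (-0.473, -0.129, 0.272).
tan δ = √(n_x²+n_y²)/n_z = 0.491/0.272, so δ = 61.0°.
Dip direction = azimuth of (n_x, n_y) = atan2(-0.473, -0.129) = 255°.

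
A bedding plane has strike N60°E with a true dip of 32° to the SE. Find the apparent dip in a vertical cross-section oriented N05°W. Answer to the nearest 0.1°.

The strike is N60°E and the section trends N05°W; the acute angle between them is β = 65°.
tan α = tan 32° × sin 65° = 0.6249 × 0.9063 = 0.5663
α = arctan(0.5663) = 29.52°

29.5°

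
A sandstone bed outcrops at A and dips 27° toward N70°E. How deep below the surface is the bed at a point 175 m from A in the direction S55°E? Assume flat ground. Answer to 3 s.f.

51.1 m

The hole lies 55° from the dip direction, so the down-dip offset is 175 × cos 55° = 100.38 m.
Depth = down-dip offset × tan(dip) = 100.38 × tan 27° = 100.38 × 0.5095
Depth = 51.14 m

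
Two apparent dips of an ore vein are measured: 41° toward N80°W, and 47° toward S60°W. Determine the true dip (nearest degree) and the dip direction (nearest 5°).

true dip 47°, dip direction 245°

The two traces are lines in the plane: v₁ = (sin 280°·cos 41°, cos 280°·cos 41°, −sin 41°), v₂ = (sin 240°·cos 47°, cos 240°·cos 47°, −sin 47°).
The plane normal is n = v₁ × v₂ ∝ (-0.320, -0.156, 0.331).
tan δ = √(n_x²+n_y²)/n_z = 0.356/0.331, so δ = 47.1°.
Dip direction = azimuth of (n_x, n_y) = atan2(-0.320, -0.156) = 244°.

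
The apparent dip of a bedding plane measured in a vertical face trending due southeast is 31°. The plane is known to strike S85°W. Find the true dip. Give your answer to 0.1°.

38.1°

The section is 50° from the strike.
tan(true dip) = tan 31° / sin 50° = 0.7844
δ = arctan(0.7844) = 38.11°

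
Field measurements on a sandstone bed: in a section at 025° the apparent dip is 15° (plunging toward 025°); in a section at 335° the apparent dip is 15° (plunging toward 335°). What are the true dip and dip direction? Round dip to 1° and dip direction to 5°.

Each apparent-dip line lies in the plane. As unit vectors (x east, y north, z up), v₁ plunges 15°→025° and v₂ plunges 15°→335°.
Cross product v₁ × v₂ gives the pole to the plane: n ∝ (0.000, 0.211, 0.715).
tan δ = √(n_x²+n_y²)/n_z = 0.211/0.715, so δ = 16.5°.
Dip direction = azimuth of (n_x, n_y) = atan2(0.000, 0.211) = 0°.

true dip 16°, dip direction 000°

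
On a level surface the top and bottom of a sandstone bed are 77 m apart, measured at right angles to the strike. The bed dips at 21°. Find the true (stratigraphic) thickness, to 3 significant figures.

True thickness t = w · sin(dip) = 77 × sin 21°
t = 77 × 0.3584 = 27.594 m

27.6 m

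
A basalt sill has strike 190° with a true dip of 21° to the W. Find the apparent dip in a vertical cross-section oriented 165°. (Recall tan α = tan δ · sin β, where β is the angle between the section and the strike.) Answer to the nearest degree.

Angle between strike (190°) and section (165°): β = 25°.
tan(apparent dip) = tan 21° · sin 25° = 0.1622
α = arctan(0.1622) = 9.21°

9°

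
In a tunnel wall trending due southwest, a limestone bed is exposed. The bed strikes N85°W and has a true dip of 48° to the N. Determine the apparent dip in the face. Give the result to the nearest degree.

Angle between strike (N85°W) and section (due southwest): β = 50°.
tan(apparent dip) = tan 48° · sin 50° = 0.8508
apparent dip = arctan 0.8508 = 40.39°

40°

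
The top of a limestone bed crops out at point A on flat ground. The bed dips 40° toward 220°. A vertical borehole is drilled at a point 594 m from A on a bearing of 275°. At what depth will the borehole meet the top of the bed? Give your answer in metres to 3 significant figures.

The hole lies 55° from the dip direction, so the down-dip offset is 594 × cos 55° = 340.70 m.
Depth = down-dip offset × tan(dip) = 340.70 × tan 40° = 340.70 × 0.8391
Depth = 285.88 m

286 m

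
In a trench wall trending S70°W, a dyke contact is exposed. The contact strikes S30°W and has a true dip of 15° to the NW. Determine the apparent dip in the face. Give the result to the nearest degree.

10°

Angle between strike (S30°W) and section (S70°W): β = 40°.
tan(apparent dip) = tan 15° · sin 40° = 0.1722
apparent dip = arctan 0.1722 = 9.77°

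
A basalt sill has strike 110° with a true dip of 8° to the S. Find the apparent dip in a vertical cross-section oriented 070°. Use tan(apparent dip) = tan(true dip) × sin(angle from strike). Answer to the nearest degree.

5°

The section lies 40° from the strike.
tan α = tan 8° × sin 40° = 0.1405 × 0.6428 = 0.0903
α = arctan(0.0903) = 5.16°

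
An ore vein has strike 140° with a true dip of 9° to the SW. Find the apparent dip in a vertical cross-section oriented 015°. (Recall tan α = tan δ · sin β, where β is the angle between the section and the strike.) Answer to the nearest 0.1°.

7.4°

Angle between strike (140°) and section (015°): β = 55°.
tan α = tan 9° × sin 55° = 0.1584 × 0.8192 = 0.1297
apparent dip = arctan 0.1297 = 7.39°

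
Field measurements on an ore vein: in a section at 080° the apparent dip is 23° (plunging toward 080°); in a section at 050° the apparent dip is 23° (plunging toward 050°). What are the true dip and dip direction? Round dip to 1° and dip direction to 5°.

true dip 24°, dip direction 065°

Represent each trace as a vector plunging at its apparent dip toward its trend (east-north-up frame): v₁ = (0.907, 0.160, -0.391), v₂ = (0.705, 0.592, -0.391).
Cross product v₁ × v₂ gives the pole to the plane: n ∝ (0.169, 0.079, 0.424).
Dip δ = arctan(|n_h|/n_z) = arctan(0.186/0.424) = 23.7°.
The horizontal component of n points toward azimuth atan2(n_x, n_y) = 65°, the dip direction.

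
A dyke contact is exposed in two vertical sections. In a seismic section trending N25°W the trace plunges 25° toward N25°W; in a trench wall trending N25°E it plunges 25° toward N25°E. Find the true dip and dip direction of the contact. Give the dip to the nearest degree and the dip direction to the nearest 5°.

true dip 27°, dip direction 000°

Represent each trace as a vector plunging at its apparent dip toward its trend (east-north-up frame): v₁ = (-0.383, 0.821, -0.423), v₂ = (0.383, 0.821, -0.423).
The plane normal is n = v₁ × v₂ ∝ (0.000, 0.324, 0.629).
tan δ = √(n_x²+n_y²)/n_z = 0.324/0.629, so δ = 27.2°.
The horizontal component of n points toward azimuth atan2(n_x, n_y) = 0°, the dip direction.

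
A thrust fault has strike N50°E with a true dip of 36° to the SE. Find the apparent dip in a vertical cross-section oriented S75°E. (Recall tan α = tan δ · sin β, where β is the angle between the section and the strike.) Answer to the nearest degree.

31°

The strike is N50°E and the section trends S75°E; the acute angle between them is β = 55°.
tan α = tan 36° × sin 55° = 0.7265 × 0.8192 = 0.5951
apparent dip = arctan 0.5951 = 30.76°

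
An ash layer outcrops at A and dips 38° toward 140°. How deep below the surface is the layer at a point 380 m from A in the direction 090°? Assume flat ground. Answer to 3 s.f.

191 m

The hole lies 50° from the dip direction, so the down-dip offset is 380 × cos 50° = 244.26 m.
Depth = down-dip offset × tan(dip) = 244.26 × tan 38° = 244.26 × 0.7813
Depth = 190.84 m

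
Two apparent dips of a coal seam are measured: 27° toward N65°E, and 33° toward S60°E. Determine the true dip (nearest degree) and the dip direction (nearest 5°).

true dip 34°, dip direction 105°

The two traces are lines in the plane: v₁ = (sin 65°·cos 27°, cos 65°·cos 27°, −sin 27°), v₂ = (sin 120°·cos 33°, cos 120°·cos 33°, −sin 33°).
n = v₁ × v₂ = (0.395, -0.110, 0.612) (taken with n_z > 0).
True dip = arccos(n_z / |n|) = arccos(0.8305) = 33.8°.
Dip direction = azimuth of (n_x, n_y) = atan2(0.395, -0.110) = 106°.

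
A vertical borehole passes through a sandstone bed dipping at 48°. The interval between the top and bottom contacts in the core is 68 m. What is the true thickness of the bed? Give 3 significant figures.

45.5 m

True thickness t = h · cos(dip) = 68 × cos 48°
t = 68 × 0.6691 = 45.501 m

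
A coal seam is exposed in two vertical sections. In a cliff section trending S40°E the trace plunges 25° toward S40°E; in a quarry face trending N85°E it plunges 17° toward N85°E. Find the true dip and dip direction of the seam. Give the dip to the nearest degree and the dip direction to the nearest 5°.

Represent each trace as a vector plunging at its apparent dip toward its trend (east-north-up frame): v₁ = (0.583, -0.694, -0.423), v₂ = (0.953, 0.083, -0.292).
The plane normal is n = v₁ × v₂ ∝ (0.238, -0.232, 0.710).
True dip = arccos(n_z / |n|) = arccos(0.9055) = 25.1°.
Dip direction = atan2(0.238, -0.232) = 134° (azimuth of n's horizontal projection).

true dip 25°, dip direction 135°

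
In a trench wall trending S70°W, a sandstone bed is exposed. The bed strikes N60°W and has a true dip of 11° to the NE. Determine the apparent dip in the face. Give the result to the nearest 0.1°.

The strike is N60°W and the section trends S70°W; the acute angle between them is β = 50°.
tan α = tan 11° × sin 50° = 0.1944 × 0.7660 = 0.1489
α = arctan(0.1489) = 8.47°

8.5°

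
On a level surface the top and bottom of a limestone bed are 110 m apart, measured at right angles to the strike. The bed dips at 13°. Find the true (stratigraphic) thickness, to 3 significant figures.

True thickness t = w · sin(dip) = 110 × sin 13°
t = 110 × 0.2250 = 24.745 m

24.7 m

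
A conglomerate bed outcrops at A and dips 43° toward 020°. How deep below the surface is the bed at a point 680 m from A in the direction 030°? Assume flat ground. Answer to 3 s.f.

The hole lies 10° from the dip direction, so the down-dip offset is 680 × cos 10° = 669.67 m.
Depth = down-dip offset × tan(dip) = 669.67 × tan 43° = 669.67 × 0.9325
Depth = 624.48 m

624 m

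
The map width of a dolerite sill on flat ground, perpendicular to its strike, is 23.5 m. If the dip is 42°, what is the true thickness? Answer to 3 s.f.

15.7 m

True thickness t = w · sin(dip) = 23.5 × sin 42°
t = 23.5 × 0.6691 = 15.725 m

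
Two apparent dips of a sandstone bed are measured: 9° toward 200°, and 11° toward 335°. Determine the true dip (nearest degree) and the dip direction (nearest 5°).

Each apparent-dip line lies in the plane. As unit vectors (x east, y north, z up), v₁ plunges 9°→200° and v₂ plunges 11°→335°.
Cross product v₁ × v₂ gives the pole to the plane: n ∝ (-0.316, -0.000, 0.686).
tan δ = √(n_x²+n_y²)/n_z = 0.316/0.686, so δ = 24.8°.
Dip direction = atan2(-0.316, -0.000) = 270° (azimuth of n's horizontal projection).

true dip 25°, dip direction 270°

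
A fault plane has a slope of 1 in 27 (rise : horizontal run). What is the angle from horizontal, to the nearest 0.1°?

2.1°

tan θ = 1/27 = 0.0370
θ = arctan(0.0370) = 2.12°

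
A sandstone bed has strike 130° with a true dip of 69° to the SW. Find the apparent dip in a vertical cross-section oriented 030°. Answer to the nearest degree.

The strike is 130° and the section trends 030°; the acute angle between them is β = 80°.
tan α = tan 69° × sin 80° = 2.6051 × 0.9848 = 2.5655
α = arctan(2.5655) = 68.70°

69°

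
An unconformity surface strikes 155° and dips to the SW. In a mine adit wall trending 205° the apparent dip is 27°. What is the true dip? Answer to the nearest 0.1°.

The section is 50° from the strike.
tan δ = tan α / sin β = tan 27° / sin 50° = 0.5095 / 0.7660 = 0.6651
true dip = arctan 0.6651 = 33.63°

33.6°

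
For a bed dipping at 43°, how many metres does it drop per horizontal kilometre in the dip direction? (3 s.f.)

drop per km = 1000 × tan 43° = 1000 × 0.9325

933 m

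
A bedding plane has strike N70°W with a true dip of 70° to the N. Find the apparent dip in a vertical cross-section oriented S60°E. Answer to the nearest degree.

The strike is N70°W and the section trends S60°E; the acute angle between them is β = 10°.
tan α = tan 70° × sin 10° = 2.7475 × 0.1736 = 0.4771
apparent dip = arctan 0.4771 = 25.51°

26°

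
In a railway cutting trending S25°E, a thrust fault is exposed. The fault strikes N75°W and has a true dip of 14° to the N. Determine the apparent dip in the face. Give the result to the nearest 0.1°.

10.8°

The section lies 50° from the strike.
tan(apparent dip) = tan 14° · sin 50° = 0.1910
apparent dip = arctan 0.1910 = 10.81°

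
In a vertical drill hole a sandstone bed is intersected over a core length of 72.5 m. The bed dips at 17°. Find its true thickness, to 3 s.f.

True thickness t = h · cos(dip) = 72.5 × cos 17°
t = 72.5 × 0.9563 = 69.332 m

69.3 m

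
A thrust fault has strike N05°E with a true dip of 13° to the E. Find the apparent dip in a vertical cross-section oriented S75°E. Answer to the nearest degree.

The section lies 80° from the strike.
tan(apparent dip) = tan 13° · sin 80° = 0.2274
α = arctan(0.2274) = 12.81°

13°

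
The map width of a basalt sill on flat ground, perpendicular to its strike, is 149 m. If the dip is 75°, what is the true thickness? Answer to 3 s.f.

True thickness t = w · sin(dip) = 149 × sin 75°
t = 149 × 0.9659 = 143.923 m

144 m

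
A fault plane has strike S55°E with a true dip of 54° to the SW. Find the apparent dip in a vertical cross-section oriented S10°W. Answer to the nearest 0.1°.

51.3°

The section lies 65° from the strike.
tan(apparent dip) = tan 54° · sin 65° = 1.2474
apparent dip = arctan 1.2474 = 51.28°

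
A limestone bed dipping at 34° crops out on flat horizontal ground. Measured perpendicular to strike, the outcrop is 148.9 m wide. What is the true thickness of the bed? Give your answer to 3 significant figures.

True thickness t = w · sin(dip) = 148.9 × sin 34°
t = 148.9 × 0.5592 = 83.264 m

83.3 m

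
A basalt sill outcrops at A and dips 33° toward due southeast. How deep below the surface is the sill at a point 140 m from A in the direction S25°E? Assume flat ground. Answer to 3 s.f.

The hole lies 20° from the dip direction, so the down-dip offset is 140 × cos 20° = 131.56 m.
Depth = down-dip offset × tan(dip) = 131.56 × tan 33° = 131.56 × 0.6494
Depth = 85.43 m

85.4 m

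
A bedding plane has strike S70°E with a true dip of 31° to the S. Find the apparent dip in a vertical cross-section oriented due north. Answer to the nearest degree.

29°

The section lies 70° from the strike.
tan(apparent dip) = tan 31° · sin 70° = 0.5646
apparent dip = arctan 0.5646 = 29.45°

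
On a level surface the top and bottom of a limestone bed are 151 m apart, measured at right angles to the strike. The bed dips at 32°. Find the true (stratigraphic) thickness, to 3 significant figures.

80.0 m

True thickness t = w · sin(dip) = 151 × sin 32°
t = 151 × 0.5299 = 80.018 m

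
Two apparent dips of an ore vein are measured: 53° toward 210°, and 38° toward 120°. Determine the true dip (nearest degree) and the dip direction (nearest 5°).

The two traces are lines in the plane: v₁ = (sin 210°·cos 53°, cos 210°·cos 53°, −sin 53°), v₂ = (sin 120°·cos 38°, cos 120°·cos 38°, −sin 38°).
n = v₁ × v₂ = (0.006, -0.730, 0.474) (taken with n_z > 0).
tan δ = √(n_x²+n_y²)/n_z = 0.730/0.474, so δ = 57.0°.
Dip direction = atan2(0.006, -0.730) = 180° (azimuth of n's horizontal projection).

true dip 57°, dip direction 180°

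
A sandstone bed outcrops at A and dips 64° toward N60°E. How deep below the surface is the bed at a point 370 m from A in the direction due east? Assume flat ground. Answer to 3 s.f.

The hole lies 30° from the dip direction, so the down-dip offset is 370 × cos 30° = 320.43 m.
Depth = down-dip offset × tan(dip) = 320.43 × tan 64° = 320.43 × 2.0503
Depth = 656.98 m

657 m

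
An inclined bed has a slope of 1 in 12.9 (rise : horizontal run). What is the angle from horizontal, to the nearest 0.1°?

4.4°

tan θ = 1/12.9 = 0.0775
θ = arctan(0.0775) = 4.43°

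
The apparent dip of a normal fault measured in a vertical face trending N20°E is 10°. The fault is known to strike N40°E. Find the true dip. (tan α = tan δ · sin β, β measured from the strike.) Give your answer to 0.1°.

27.3°

The section is 20° from the strike.
tan(true dip) = tan 10° / sin 20° = 0.5155
true dip = arctan 0.5155 = 27.27°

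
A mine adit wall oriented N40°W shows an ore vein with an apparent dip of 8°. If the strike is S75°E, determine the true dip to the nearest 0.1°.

13.8°

The section is 35° from the strike.
tan δ = tan α / sin β = tan 8° / sin 35° = 0.1405 / 0.5736 = 0.2450
true dip = arctan 0.2450 = 13.77°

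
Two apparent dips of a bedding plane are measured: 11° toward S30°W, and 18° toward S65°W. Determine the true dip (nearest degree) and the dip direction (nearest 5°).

true dip 19°, dip direction 265°

The two traces are lines in the plane: v₁ = (sin 210°·cos 11°, cos 210°·cos 11°, −sin 11°), v₂ = (sin 245°·cos 18°, cos 245°·cos 18°, −sin 18°).
The plane normal is n = v₁ × v₂ ∝ (-0.186, -0.013, 0.535).
tan δ = √(n_x²+n_y²)/n_z = 0.186/0.535, so δ = 19.2°.
Dip direction = atan2(-0.186, -0.013) = 266° (azimuth of n's horizontal projection).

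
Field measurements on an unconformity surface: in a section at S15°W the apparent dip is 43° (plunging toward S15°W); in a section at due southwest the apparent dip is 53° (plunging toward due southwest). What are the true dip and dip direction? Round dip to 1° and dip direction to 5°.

true dip 54°, dip direction 245°

Represent each trace as a vector plunging at its apparent dip toward its trend (east-north-up frame): v₁ = (-0.189, -0.706, -0.682), v₂ = (-0.426, -0.426, -0.799).
The plane normal is n = v₁ × v₂ ∝ (-0.274, -0.139, 0.220).
True dip = arccos(n_z / |n|) = arccos(0.5823) = 54.4°.
The horizontal component of n points toward azimuth atan2(n_x, n_y) = 243°, the dip direction.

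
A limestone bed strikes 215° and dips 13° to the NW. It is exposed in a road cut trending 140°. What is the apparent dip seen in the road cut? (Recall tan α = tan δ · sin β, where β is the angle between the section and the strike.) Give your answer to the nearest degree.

13°

The strike is 215° and the section trends 140°; the acute angle between them is β = 75°.
tan α = tan 13° × sin 75° = 0.2309 × 0.9659 = 0.2230
apparent dip = arctan 0.2230 = 12.57°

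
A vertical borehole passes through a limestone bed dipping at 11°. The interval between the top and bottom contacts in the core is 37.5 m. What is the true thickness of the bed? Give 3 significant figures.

True thickness t = h · cos(dip) = 37.5 × cos 11°
t = 37.5 × 0.9816 = 36.811 m

36.8 m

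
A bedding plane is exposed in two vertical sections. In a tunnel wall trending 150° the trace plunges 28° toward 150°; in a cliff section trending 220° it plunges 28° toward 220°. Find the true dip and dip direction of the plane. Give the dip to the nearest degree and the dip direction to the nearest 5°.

Represent each trace as a vector plunging at its apparent dip toward its trend (east-north-up frame): v₁ = (0.441, -0.765, -0.469), v₂ = (-0.568, -0.676, -0.469).
n = v₁ × v₂ = (-0.041, -0.474, 0.733) (taken with n_z > 0).
Dip δ = arctan(|n_h|/n_z) = arctan(0.476/0.733) = 33.0°.
The horizontal component of n points toward azimuth atan2(n_x, n_y) = 185°, the dip direction.

true dip 33°, dip direction 185°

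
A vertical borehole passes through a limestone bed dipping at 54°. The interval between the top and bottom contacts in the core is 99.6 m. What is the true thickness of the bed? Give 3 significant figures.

58.5 m

True thickness t = h · cos(dip) = 99.6 × cos 54°
t = 99.6 × 0.5878 = 58.543 m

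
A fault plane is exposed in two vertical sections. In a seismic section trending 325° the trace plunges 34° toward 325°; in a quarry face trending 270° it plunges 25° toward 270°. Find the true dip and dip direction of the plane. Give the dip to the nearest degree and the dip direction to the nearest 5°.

true dip 34°, dip direction 315°

Represent each trace as a vector plunging at its apparent dip toward its trend (east-north-up frame): v₁ = (-0.476, 0.679, -0.559), v₂ = (-0.906, -0.000, -0.423).
Cross product v₁ × v₂ gives the pole to the plane: n ∝ (-0.287, 0.306, 0.615).
tan δ = √(n_x²+n_y²)/n_z = 0.419/0.615, so δ = 34.3°.
Dip direction = azimuth of (n_x, n_y) = atan2(-0.287, 0.306) = 317°.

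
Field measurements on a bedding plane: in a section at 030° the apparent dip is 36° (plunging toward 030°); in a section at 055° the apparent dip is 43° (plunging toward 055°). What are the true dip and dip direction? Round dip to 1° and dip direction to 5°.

true dip 44°, dip direction 070°

Represent each trace as a vector plunging at its apparent dip toward its trend (east-north-up frame): v₁ = (0.405, 0.701, -0.588), v₂ = (0.599, 0.419, -0.682).
The plane normal is n = v₁ × v₂ ∝ (0.231, 0.076, 0.250).
tan δ = √(n_x²+n_y²)/n_z = 0.244/0.250, so δ = 44.2°.
The horizontal component of n points toward azimuth atan2(n_x, n_y) = 72°, the dip direction.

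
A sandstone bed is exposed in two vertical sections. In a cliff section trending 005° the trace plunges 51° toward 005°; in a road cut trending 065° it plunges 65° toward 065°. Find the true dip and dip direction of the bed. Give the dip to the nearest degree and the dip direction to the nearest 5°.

true dip 65°, dip direction 060°

The two traces are lines in the plane: v₁ = (sin 5°·cos 51°, cos 5°·cos 51°, −sin 51°), v₂ = (sin 65°·cos 65°, cos 65°·cos 65°, −sin 65°).
Cross product v₁ × v₂ gives the pole to the plane: n ∝ (0.429, 0.248, 0.230).
True dip = arccos(n_z / |n|) = arccos(0.4213) = 65.1°.
Dip direction = azimuth of (n_x, n_y) = atan2(0.429, 0.248) = 60°.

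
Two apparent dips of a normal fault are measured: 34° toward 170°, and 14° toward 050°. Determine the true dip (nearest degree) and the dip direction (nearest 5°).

Represent each trace as a vector plunging at its apparent dip toward its trend (east-north-up frame): v₁ = (0.144, -0.816, -0.559), v₂ = (0.743, 0.624, -0.242).
Cross product v₁ × v₂ gives the pole to the plane: n ∝ (0.546, -0.381, 0.697).
Dip δ = arctan(|n_h|/n_z) = arctan(0.666/0.697) = 43.7°.
Dip direction = atan2(0.546, -0.381) = 125° (azimuth of n's horizontal projection).

true dip 44°, dip direction 125°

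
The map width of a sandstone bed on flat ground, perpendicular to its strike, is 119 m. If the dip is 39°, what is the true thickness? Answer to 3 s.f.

True thickness t = w · sin(dip) = 119 × sin 39°
t = 119 × 0.6293 = 74.889 m

74.9 m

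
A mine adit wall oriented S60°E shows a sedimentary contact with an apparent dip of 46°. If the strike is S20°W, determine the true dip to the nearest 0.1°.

46.4°

The section is 80° from the strike.
tan(true dip) = tan 46° / sin 80° = 1.0515
true dip = arctan 1.0515 = 46.44°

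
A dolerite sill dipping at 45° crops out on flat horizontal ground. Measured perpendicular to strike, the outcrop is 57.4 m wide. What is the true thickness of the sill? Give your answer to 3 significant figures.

True thickness t = w · sin(dip) = 57.4 × sin 45°
t = 57.4 × 0.7071 = 40.588 m

40.6 m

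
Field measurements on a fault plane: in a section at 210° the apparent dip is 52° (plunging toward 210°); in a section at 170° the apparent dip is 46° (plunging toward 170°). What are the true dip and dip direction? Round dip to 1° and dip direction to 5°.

The two traces are lines in the plane: v₁ = (sin 210°·cos 52°, cos 210°·cos 52°, −sin 52°), v₂ = (sin 170°·cos 46°, cos 170°·cos 46°, −sin 46°).
The plane normal is n = v₁ × v₂ ∝ (-0.156, -0.316, 0.275).
tan δ = √(n_x²+n_y²)/n_z = 0.353/0.275, so δ = 52.1°.
Dip direction = atan2(-0.156, -0.316) = 206° (azimuth of n's horizontal projection).

true dip 52°, dip direction 205°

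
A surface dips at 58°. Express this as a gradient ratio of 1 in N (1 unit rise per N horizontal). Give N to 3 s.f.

1 in 0.625

1 : N means tan θ = 1/N, so N = 1/tan 58° = 1/1.6003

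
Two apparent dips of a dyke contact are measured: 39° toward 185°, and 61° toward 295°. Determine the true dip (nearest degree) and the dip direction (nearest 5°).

true dip 67°, dip direction 255°

The two traces are lines in the plane: v₁ = (sin 185°·cos 39°, cos 185°·cos 39°, −sin 39°), v₂ = (sin 295°·cos 61°, cos 295°·cos 61°, −sin 61°).
n = v₁ × v₂ = (-0.806, -0.217, 0.354) (taken with n_z > 0).
tan δ = √(n_x²+n_y²)/n_z = 0.835/0.354, so δ = 67.0°.
Dip direction = azimuth of (n_x, n_y) = atan2(-0.806, -0.217) = 255°.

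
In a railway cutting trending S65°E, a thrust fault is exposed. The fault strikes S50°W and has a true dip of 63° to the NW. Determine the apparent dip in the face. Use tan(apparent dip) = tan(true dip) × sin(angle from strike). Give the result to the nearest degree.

The strike is S50°W and the section trends S65°E; the acute angle between them is β = 65°.
tan α = tan 63° × sin 65° = 1.9626 × 0.9063 = 1.7787
α = arctan(1.7787) = 60.66°

61°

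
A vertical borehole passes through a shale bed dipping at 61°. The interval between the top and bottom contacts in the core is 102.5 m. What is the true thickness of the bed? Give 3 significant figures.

49.7 m

True thickness t = h · cos(dip) = 102.5 × cos 61°
t = 102.5 × 0.4848 = 49.693 m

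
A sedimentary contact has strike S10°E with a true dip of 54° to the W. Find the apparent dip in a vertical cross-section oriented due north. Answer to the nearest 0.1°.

The strike is S10°E and the section trends due north; the acute angle between them is β = 10°.
tan(apparent dip) = tan 54° · sin 10° = 0.2390
α = arctan(0.2390) = 13.44°

13.4°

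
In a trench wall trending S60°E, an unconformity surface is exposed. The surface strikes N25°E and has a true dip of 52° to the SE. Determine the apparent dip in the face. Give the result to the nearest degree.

The strike is N25°E and the section trends S60°E; the acute angle between them is β = 85°.
tan α = tan 52° × sin 85° = 1.2799 × 0.9962 = 1.2751
apparent dip = arctan 1.2751 = 51.89°

52°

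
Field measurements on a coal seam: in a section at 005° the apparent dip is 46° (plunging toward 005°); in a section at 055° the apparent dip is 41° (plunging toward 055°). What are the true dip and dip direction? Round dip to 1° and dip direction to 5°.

Each apparent-dip line lies in the plane. As unit vectors (x east, y north, z up), v₁ plunges 46°→005° and v₂ plunges 41°→055°.
The plane normal is n = v₁ × v₂ ∝ (0.143, 0.405, 0.402).
Dip δ = arctan(|n_h|/n_z) = arctan(0.429/0.402) = 46.9°.
Dip direction = atan2(0.143, 0.405) = 19° (azimuth of n's horizontal projection).

true dip 47°, dip direction 020°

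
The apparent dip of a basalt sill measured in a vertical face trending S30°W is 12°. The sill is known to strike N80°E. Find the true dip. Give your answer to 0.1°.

15.5°

The section is 50° from the strike.
tan δ = tan α / sin β = tan 12° / sin 50° = 0.2126 / 0.7660 = 0.2775
δ = arctan(0.2775) = 15.51°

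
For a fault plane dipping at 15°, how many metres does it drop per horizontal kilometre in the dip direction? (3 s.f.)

268 m

drop per km = 1000 × tan 15° = 1000 × 0.2679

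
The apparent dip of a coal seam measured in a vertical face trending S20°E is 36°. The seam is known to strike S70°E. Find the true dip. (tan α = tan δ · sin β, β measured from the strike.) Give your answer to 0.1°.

β = acute angle between strike S70°E and section S20°E = 50°.
tan δ = tan α / sin β = tan 36° / sin 50° = 0.7265 / 0.7660 = 0.9484
δ = arctan(0.9484) = 43.48°

43.5°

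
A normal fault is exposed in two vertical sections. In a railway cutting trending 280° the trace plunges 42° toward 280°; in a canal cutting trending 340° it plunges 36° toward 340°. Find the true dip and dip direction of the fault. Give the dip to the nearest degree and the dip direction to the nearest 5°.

Represent each trace as a vector plunging at its apparent dip toward its trend (east-north-up frame): v₁ = (-0.732, 0.129, -0.669), v₂ = (-0.277, 0.760, -0.588).
The plane normal is n = v₁ × v₂ ∝ (-0.433, 0.245, 0.521).
Dip δ = arctan(|n_h|/n_z) = arctan(0.497/0.521) = 43.7°.
Dip direction = azimuth of (n_x, n_y) = atan2(-0.433, 0.245) = 300°.

true dip 44°, dip direction 300°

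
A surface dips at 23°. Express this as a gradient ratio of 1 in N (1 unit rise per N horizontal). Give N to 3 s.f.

1 : N means tan θ = 1/N, so N = 1/tan 23° = 1/0.4245

1 in 2.36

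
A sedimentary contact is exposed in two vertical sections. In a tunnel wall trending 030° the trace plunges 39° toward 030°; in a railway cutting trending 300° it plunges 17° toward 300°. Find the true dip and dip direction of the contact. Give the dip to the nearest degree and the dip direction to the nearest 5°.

Represent each trace as a vector plunging at its apparent dip toward its trend (east-north-up frame): v₁ = (0.389, 0.673, -0.629), v₂ = (-0.828, 0.478, -0.292).
The plane normal is n = v₁ × v₂ ∝ (0.104, 0.635, 0.743).
Dip δ = arctan(|n_h|/n_z) = arctan(0.643/0.743) = 40.9°.
Dip direction = azimuth of (n_x, n_y) = atan2(0.104, 0.635) = 9°.

true dip 41°, dip direction 010°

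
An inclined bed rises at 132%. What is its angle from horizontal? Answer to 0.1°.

52.9°

tan θ = 132/100 = 1.3200
θ = arctan(1.3200) = 52.85°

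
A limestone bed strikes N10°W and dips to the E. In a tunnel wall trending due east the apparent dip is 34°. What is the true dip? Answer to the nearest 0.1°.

β = acute angle between strike N10°W and section due east = 80°.
tan(true dip) = tan 34° / sin 80° = 0.6849
δ = arctan(0.6849) = 34.41°

34.4°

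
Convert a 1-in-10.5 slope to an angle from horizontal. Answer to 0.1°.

tan θ = 1/10.5 = 0.0952
θ = arctan(0.0952) = 5.44°

5.4°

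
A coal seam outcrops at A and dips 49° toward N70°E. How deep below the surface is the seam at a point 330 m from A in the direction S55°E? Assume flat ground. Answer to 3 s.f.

218 m

The hole lies 55° from the dip direction, so the down-dip offset is 330 × cos 55° = 189.28 m.
Depth = down-dip offset × tan(dip) = 189.28 × tan 49° = 189.28 × 1.1504
Depth = 217.74 m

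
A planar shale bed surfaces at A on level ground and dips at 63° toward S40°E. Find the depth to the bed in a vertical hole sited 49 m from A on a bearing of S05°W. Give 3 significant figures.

68.0 m

The hole lies 45° from the dip direction, so the down-dip offset is 49 × cos 45° = 34.65 m.
Depth = down-dip offset × tan(dip) = 34.65 × tan 63° = 34.65 × 1.9626
Depth = 68.00 m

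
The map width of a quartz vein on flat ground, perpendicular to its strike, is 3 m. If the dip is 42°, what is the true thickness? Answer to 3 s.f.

2.01 m

True thickness t = w · sin(dip) = 3 × sin 42°
t = 3 × 0.6691 = 2.007 m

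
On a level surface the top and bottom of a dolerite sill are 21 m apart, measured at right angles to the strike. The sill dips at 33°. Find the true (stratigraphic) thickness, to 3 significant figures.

True thickness t = w · sin(dip) = 21 × sin 33°
t = 21 × 0.5446 = 11.437 m

11.4 m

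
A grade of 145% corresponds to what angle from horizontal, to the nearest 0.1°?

tan θ = 145/100 = 1.4500
θ = arctan(1.4500) = 55.41°

55.4°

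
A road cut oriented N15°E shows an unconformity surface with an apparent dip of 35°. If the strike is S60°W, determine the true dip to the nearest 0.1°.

β = acute angle between strike S60°W and section N15°E = 45°.
tan(true dip) = tan 35° / sin 45° = 0.9902
δ = arctan(0.9902) = 44.72°

44.7°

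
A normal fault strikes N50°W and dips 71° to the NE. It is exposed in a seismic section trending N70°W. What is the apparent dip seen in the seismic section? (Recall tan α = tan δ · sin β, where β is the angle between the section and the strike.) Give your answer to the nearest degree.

45°

The strike is N50°W and the section trends N70°W; the acute angle between them is β = 20°.
tan α = tan 71° × sin 20° = 2.9042 × 0.3420 = 0.9933
α = arctan(0.9933) = 44.81°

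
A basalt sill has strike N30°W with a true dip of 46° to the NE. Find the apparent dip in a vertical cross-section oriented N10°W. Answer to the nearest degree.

20°

The strike is N30°W and the section trends N10°W; the acute angle between them is β = 20°.
tan α = tan 46° × sin 20° = 1.0355 × 0.3420 = 0.3542
apparent dip = arctan 0.3542 = 19.50°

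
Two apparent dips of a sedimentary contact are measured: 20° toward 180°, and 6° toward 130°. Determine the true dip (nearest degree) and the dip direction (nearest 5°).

true dip 22°, dip direction 205°

Represent each trace as a vector plunging at its apparent dip toward its trend (east-north-up frame): v₁ = (0.000, -0.940, -0.342), v₂ = (0.762, -0.639, -0.105).
n = v₁ × v₂ = (-0.120, -0.261, 0.716) (taken with n_z > 0).
tan δ = √(n_x²+n_y²)/n_z = 0.287/0.716, so δ = 21.8°.
Dip direction = azimuth of (n_x, n_y) = atan2(-0.120, -0.261) = 205°.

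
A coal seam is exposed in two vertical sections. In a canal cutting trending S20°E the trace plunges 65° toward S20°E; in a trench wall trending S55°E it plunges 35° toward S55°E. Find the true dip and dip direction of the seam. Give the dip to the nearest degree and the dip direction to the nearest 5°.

true dip 71°, dip direction 200°

The two traces are lines in the plane: v₁ = (sin 160°·cos 65°, cos 160°·cos 65°, −sin 65°), v₂ = (sin 125°·cos 35°, cos 125°·cos 35°, −sin 35°).
The plane normal is n = v₁ × v₂ ∝ (-0.198, -0.525, 0.199).
True dip = arccos(n_z / |n|) = arccos(0.3335) = 70.5°.
Dip direction = atan2(-0.198, -0.525) = 201° (azimuth of n's horizontal projection).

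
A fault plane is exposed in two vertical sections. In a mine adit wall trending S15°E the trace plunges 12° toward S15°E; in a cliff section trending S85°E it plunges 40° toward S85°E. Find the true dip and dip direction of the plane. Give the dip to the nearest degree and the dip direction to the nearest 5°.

true dip 40°, dip direction 090°

Each apparent-dip line lies in the plane. As unit vectors (x east, y north, z up), v₁ plunges 12°→S15°E and v₂ plunges 40°→S85°E.
The plane normal is n = v₁ × v₂ ∝ (0.593, 0.004, 0.704).
Dip δ = arctan(|n_h|/n_z) = arctan(0.593/0.704) = 40.1°.
The horizontal component of n points toward azimuth atan2(n_x, n_y) = 90°, the dip direction.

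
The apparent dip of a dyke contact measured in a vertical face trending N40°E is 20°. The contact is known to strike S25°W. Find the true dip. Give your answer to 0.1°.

54.6°

β = acute angle between strike S25°W and section N40°E = 15°.
tan δ = tan α / sin β = tan 20° / sin 15° = 0.3640 / 0.2588 = 1.4063
δ = arctan(1.4063) = 54.58°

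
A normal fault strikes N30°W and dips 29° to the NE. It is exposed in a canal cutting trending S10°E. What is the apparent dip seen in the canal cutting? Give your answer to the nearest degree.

11°

Angle between strike (N30°W) and section (S10°E): β = 20°.
tan(apparent dip) = tan 29° · sin 20° = 0.1896
apparent dip = arctan 0.1896 = 10.74°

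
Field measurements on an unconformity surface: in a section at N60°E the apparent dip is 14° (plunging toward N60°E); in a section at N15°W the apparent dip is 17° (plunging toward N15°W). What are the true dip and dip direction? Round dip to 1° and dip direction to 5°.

true dip 19°, dip direction 015°

Each apparent-dip line lies in the plane. As unit vectors (x east, y north, z up), v₁ plunges 14°→N60°E and v₂ plunges 17°→N15°W.
n = v₁ × v₂ = (0.082, 0.306, 0.896) (taken with n_z > 0).
Dip δ = arctan(|n_h|/n_z) = arctan(0.316/0.896) = 19.4°.
Dip direction = atan2(0.082, 0.306) = 15° (azimuth of n's horizontal projection).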